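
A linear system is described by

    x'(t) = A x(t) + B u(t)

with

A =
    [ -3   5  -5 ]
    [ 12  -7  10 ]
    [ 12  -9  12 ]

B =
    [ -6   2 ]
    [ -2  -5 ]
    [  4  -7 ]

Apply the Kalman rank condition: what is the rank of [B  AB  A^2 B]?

2

AB = [[-12, 4], [-18, -11], [-6, -15]]
A^2B = [[-24, 8], [-78, -25], [-54, -33]]
Controllability matrix C = [B  AB  A^2B] = [[-6, 2, -12, 4, -24, 8], [-2, -5, -18, -11, -78, -25], [4, -7, -6, -15, -54, -33]]
The rows r1, r2, r3 of C are linearly dependent: r1 - r2 + r3 = 0 (check each entry), so rank(C) ≤ 2.
The 2×2 minor from rows 1, 2, columns 1, 2 is (-6)·(-5) - 2·(-2) = 30 - (-4) = 34 ≠ 0, so rank(C) = 2.
rank(C) = 2 < n = 3, so the pair (A, B) is not completely controllable.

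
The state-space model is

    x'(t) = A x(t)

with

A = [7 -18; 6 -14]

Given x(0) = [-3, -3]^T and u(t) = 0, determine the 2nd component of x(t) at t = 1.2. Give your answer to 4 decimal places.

0.2573

det(sI - A) = s^2 - (tr A)s + det A, with tr A = 7 + (-14) = -7 and det A = 7·(-14) - (-18)·6 = -98 - (-108) = 10.
So p(s) = det(sI - A) = s^2 + 7s + 10.
Factor s^2 + 7s + 10: two numbers with sum -7 and product 10 are -2 and -5, so s^2 + 7s + 10 = (s + 2)(s + 5).
Hence p(s) = (s + 2) (s + 5), with roots -5, -2.
The eigenvalues -5, -2 are distinct and real, so A is diagonalisable and x(t) = e^{At} x(0) = V diag(e^{λ_i t}) V^{-1} x(0), where the columns of V are the eigenvectors.
λ = -5: A - (-5)I = [[12, -18], [6, -9]]. Row 1 gives 12·v1 + (-18)·v2 = 0, so take v_1 = [-3, -2]^T.
λ = -2: A - (-2)I = [[9, -18], [6, -12]]. Row 1 gives 9·v1 + (-18)·v2 = 0, so take v_2 = [2, 1]^T.
V = [v_1 v_2] = [[-3, 2], [-2, 1]] has det V = 1, so V^{-1} = adj(V)/det V = [[1, -2], [2, -3]].
Modal coordinates z(0) = V^{-1} x(0): 1·(-3) + (-2)·(-3) = 3; 2·(-3) + (-3)·(-3) = 3; so z(0) = [3, 3]^T.
x_2(t) = Σ_i (v_i)_2 · z_i(0) · e^{λ_i t} (row 2 of V times the modal terms).
x_2(1.2) = (-2)·3·e^{-5·1.2} + 1·3·e^{-2·1.2} = (-6)·0.002479 + 3·0.090718 = 0.2573.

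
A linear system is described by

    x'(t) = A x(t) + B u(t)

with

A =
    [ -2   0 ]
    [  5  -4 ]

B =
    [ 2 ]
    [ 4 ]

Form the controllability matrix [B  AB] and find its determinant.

4

AB = [[-4], [-6]]
Controllability matrix C = [B  AB] = [[2, -4], [4, -6]]
det(C) = 2·(-6) - (-4)·4 = -12 - (-16) = 4
Since det(C) ≠ 0, rank(C) = 2 and the system is completely controllable.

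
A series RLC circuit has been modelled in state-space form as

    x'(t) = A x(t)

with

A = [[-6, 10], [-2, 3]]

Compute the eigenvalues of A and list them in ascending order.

-2, -1

det(sI - A) = s^2 - (tr A)s + det A, with tr A = (-6) + 3 = -3 and det A = (-6)·3 - 10·(-2) = -18 - (-20) = 2.
So p(s) = det(sI - A) = s^2 + 3s + 2.
Factor s^2 + 3s + 2: two numbers with sum -3 and product 2 are -1 and -2, so s^2 + 3s + 2 = (s + 1)(s + 2).
Hence p(s) = (s + 1) (s + 2), with roots -2, -1.
All eigenvalues have negative real part, so the system is asymptotically stable.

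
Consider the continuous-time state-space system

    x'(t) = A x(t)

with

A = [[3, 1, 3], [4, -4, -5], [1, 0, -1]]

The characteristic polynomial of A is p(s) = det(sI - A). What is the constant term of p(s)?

-23

Expand det(sI - A) for the 3×3 matrix.
p(s) = s^3 + 2s^2 - 18s - 23.
(Check: constant term = det(-A) = (-1)^3 det A = -23; coefficient of s^2 = -tr A = 2.)
The constant term is -23.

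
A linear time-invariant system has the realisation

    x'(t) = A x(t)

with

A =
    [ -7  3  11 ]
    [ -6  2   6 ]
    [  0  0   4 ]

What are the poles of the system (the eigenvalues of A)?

-4, -1, 4

det(sI - A) = s^3 - (tr A)s^2 + (M11 + M22 + M33)s - det A, where Mii is the 2×2 principal minor of A obtained by deleting row i and column i.
tr A = (-7) + 2 + 4 = -1; M11 = 2·4 - 6·0 = 8 - 0 = 8; M22 = (-7)·4 - 11·0 = -28 - 0 = -28; M33 = (-7)·2 - 3·(-6) = -14 - (-18) = 4; sum of minors = -16.
det A = (-7)·(2·4 - 6·0) - 3·((-6)·4 - 6·0) + 11·((-6)·0 - 2·0) = (-7)·8 - 3·(-24) + 11·0 = 16.
So p(s) = det(sI - A) = s^3 + s^2 - 16s - 16.
Rational-root test: any integer root divides -16. Testing small divisors, s = -1 works: p(-1) = -1 + 1 + 16 + (-16) = 0, so (s + 1) is a factor.
Dividing, p(s) = (s + 1)(s^2 - 16).
Factor s^2 - 16: two numbers with sum 0 and product -16 are 4 and -4, so s^2 - 16 = (s - 4)(s + 4).
Hence p(s) = (s - 4) (s + 1) (s + 4), with roots -4, -1, 4.
At least one eigenvalue has non-negative real part, so the system is not asymptotically stable.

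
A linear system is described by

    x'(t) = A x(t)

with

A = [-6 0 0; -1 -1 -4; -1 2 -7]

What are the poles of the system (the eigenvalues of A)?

det(sI - A) = s^3 - (tr A)s^2 + (M11 + M22 + M33)s - det A, where Mii is the 2×2 principal minor of A obtained by deleting row i and column i.
tr A = (-6) + (-1) + (-7) = -14; M11 = (-1)·(-7) - (-4)·2 = 7 - (-8) = 15; M22 = (-6)·(-7) - 0·(-1) = 42 - 0 = 42; M33 = (-6)·(-1) - 0·(-1) = 6 - 0 = 6; sum of minors = 63.
det A = (-6)·((-1)·(-7) - (-4)·2) - 0·((-1)·(-7) - (-4)·(-1)) + 0·((-1)·2 - (-1)·(-1)) = (-6)·15 - 0·3 + 0·(-3) = -90.
So p(s) = det(sI - A) = s^3 + 14s^2 + 63s + 90.
Rational-root test: any integer root divides 90. Testing small divisors, s = -3 works: p(-3) = -27 + 126 + (-189) + 90 = 0, so (s + 3) is a factor.
Dividing, p(s) = (s + 3)(s^2 + 11s + 30).
Factor s^2 + 11s + 30: two numbers with sum -11 and product 30 are -5 and -6, so s^2 + 11s + 30 = (s + 5)(s + 6).
Hence p(s) = (s + 3) (s + 5) (s + 6), with roots -6, -5, -3.
All eigenvalues have negative real part, so the system is asymptotically stable.

-6, -5, -3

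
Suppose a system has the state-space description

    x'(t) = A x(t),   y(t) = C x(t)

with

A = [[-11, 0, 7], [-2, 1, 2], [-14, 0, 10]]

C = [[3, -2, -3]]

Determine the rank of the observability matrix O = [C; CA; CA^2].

2

CA = [[13, -2, -13]]
CA^2 = [[43, -2, -43]]
Observability matrix O = [C; CA; CA^2] = [[3, -2, -3], [13, -2, -13], [43, -2, -43]]
The columns c1, c2, c3 of O are linearly dependent: c1 + c3 = 0 (check each entry), so rank(O) ≤ 2.
The 2×2 minor from rows 1, 2, columns 1, 2 is 3·(-2) - (-2)·13 = -6 - (-26) = 20 ≠ 0, so rank(O) = 2.
rank(O) = 2 < n = 3, so the pair (A, C) is not completely observable.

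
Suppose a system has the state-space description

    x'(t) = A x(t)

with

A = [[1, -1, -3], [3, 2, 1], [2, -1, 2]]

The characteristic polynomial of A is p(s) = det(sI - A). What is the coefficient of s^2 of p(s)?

Expand det(sI - A) for the 3×3 matrix.
p(s) = s^3 - 5s^2 + 18s - 30.
(Check: constant term = det(-A) = (-1)^3 det A = -30; coefficient of s^2 = -tr A = -5.)
The coefficient of s^2 is -5.

-5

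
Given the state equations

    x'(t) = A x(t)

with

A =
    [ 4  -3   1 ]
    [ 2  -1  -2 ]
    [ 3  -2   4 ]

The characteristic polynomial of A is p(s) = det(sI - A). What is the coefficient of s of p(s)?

7

Expand det(sI - A) for the 3×3 matrix.
p(s) = s^3 - 7s^2 + 7s - 9.
(Check: constant term = det(-A) = (-1)^3 det A = -9; coefficient of s^2 = -tr A = -7.)
The coefficient of s is 7.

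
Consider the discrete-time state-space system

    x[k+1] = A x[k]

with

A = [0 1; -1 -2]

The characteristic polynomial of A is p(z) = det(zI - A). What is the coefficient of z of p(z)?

For a 2×2 matrix, det(zI - A) = z^2 - (tr A)z + det A.
tr A = -2, det A = 1.
So p(z) = z^2 + 2z + 1.
The coefficient of z is 2.

2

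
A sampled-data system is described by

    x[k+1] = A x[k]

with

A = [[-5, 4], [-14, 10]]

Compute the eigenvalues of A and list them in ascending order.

det(zI - A) = z^2 - (tr A)z + det A, with tr A = (-5) + 10 = 5 and det A = (-5)·10 - 4·(-14) = -50 - (-56) = 6.
So p(z) = det(zI - A) = z^2 - 5z + 6.
Factor z^2 - 5z + 6: two numbers with sum 5 and product 6 are 3 and 2, so z^2 - 5z + 6 = (z - 3)(z - 2).
Hence p(z) = (z - 3) (z - 2), with roots 2, 3.

2, 3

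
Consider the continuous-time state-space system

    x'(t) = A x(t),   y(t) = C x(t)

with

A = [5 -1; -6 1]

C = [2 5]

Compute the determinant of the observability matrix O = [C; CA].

106

CA = [[-20, 3]]
Observability matrix O = [C; CA] = [[2, 5], [-20, 3]]
det(O) = 2·3 - 5·(-20) = 6 - (-100) = 106
Since det(O) ≠ 0, rank(O) = 2 and the system is completely observable.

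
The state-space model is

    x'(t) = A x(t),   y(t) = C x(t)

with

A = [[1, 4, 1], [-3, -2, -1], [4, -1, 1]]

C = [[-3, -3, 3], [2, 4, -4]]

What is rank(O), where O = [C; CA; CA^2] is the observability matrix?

CA = [[18, -9, 3], [-26, 4, -6]]
CA^2 = [[57, 87, 30], [-62, -106, -36]]
Observability matrix O = [C; CA; CA^2] = [[-3, -3, 3], [2, 4, -4], [18, -9, 3], [-26, 4, -6], [57, 87, 30], [-62, -106, -36]]
Take the 3×3 submatrix of O formed by rows 1, 2, 3: [[-3, -3, 3], [2, 4, -4], [18, -9, 3]]. Its determinant is (-3)·(4·3 - (-4)·(-9)) - (-3)·(2·3 - (-4)·18) + 3·(2·(-9) - 4·18) = (-3)·(-24) - (-3)·78 + 3·(-90) = 36 ≠ 0.
So rank(O) ≥ 3; since O has 3 columns, rank(O) = 3.
rank(O) = 3 = n, so the pair (A, C) is completely observable.

3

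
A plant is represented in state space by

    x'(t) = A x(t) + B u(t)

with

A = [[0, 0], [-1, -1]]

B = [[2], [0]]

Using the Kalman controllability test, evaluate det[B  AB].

-4

AB = [[0], [-2]]
Controllability matrix C = [B  AB] = [[2, 0], [0, -2]]
det(C) = 2·(-2) - 0·0 = -4 - 0 = -4
Since det(C) ≠ 0, rank(C) = 2 and the system is completely controllable.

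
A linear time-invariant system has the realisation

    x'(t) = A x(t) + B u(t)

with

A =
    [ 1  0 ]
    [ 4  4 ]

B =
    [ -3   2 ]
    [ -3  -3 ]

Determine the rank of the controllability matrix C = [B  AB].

AB = [[-3, 2], [-24, -4]]
Controllability matrix C = [B  AB] = [[-3, 2, -3, 2], [-3, -3, -24, -4]]
Take the 2×2 submatrix of C formed by columns 1, 2: [[-3, 2], [-3, -3]]. Its determinant is (-3)·(-3) - 2·(-3) = 9 - (-6) = 15 ≠ 0.
So rank(C) ≥ 2; since C has 2 rows, rank(C) = 2.
rank(C) = 2 = n, so the pair (A, B) is completely controllable.

2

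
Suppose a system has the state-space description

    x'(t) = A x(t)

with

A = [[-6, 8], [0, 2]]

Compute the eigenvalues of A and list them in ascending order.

-6, 2

det(sI - A) = s^2 - (tr A)s + det A, with tr A = (-6) + 2 = -4 and det A = (-6)·2 - 8·0 = -12 - 0 = -12.
So p(s) = det(sI - A) = s^2 + 4s - 12.
Factor s^2 + 4s - 12: two numbers with sum -4 and product -12 are 2 and -6, so s^2 + 4s - 12 = (s - 2)(s + 6).
Hence p(s) = (s - 2) (s + 6), with roots -6, 2.
At least one eigenvalue has non-negative real part, so the system is not asymptotically stable.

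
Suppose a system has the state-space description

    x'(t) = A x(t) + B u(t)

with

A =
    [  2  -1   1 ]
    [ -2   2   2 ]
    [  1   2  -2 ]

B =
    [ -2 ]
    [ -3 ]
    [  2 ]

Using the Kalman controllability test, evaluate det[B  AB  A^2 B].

71

AB = [[1], [2], [-12]]
A^2B = [[-12], [-22], [29]]
Controllability matrix C = [B  AB  A^2B] = [[-2, 1, -12], [-3, 2, -22], [2, -12, 29]]
Expanding along the first row, det(C) = (-2)·(2·29 - (-22)·(-12)) - 1·((-3)·29 - (-22)·2) + (-12)·((-3)·(-12) - 2·2) = (-2)·(-206) - 1·(-43) + (-12)·32 = 71
Since det(C) ≠ 0, rank(C) = 3 and the system is completely controllable.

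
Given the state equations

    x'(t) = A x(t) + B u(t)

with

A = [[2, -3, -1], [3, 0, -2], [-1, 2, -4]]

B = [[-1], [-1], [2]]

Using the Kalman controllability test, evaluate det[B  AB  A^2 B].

617

AB = [[-1], [-7], [-9]]
A^2B = [[28], [15], [23]]
Controllability matrix C = [B  AB  A^2B] = [[-1, -1, 28], [-1, -7, 15], [2, -9, 23]]
Expanding along the first row, det(C) = (-1)·((-7)·23 - 15·(-9)) - (-1)·((-1)·23 - 15·2) + 28·((-1)·(-9) - (-7)·2) = (-1)·(-26) - (-1)·(-53) + 28·23 = 617
Since det(C) ≠ 0, rank(C) = 3 and the system is completely controllable.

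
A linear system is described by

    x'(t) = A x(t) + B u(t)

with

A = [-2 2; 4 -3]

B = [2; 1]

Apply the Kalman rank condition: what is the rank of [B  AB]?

AB = [[-2], [5]]
Controllability matrix C = [B  AB] = [[2, -2], [1, 5]]
det(C) = 2·5 - (-2)·1 = 10 - (-2) = 12 ≠ 0, so rank(C) = 2.
rank(C) = 2 = n, so the pair (A, B) is completely controllable.

2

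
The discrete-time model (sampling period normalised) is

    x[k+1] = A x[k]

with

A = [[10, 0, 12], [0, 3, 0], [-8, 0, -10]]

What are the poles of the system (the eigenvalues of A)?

-2, 2, 3

det(zI - A) = z^3 - (tr A)z^2 + (M11 + M22 + M33)z - det A, where Mii is the 2×2 principal minor of A obtained by deleting row i and column i.
tr A = 10 + 3 + (-10) = 3; M11 = 3·(-10) - 0·0 = -30 - 0 = -30; M22 = 10·(-10) - 12·(-8) = -100 - (-96) = -4; M33 = 10·3 - 0·0 = 30 - 0 = 30; sum of minors = -4.
det A = 10·(3·(-10) - 0·0) - 0·(0·(-10) - 0·(-8)) + 12·(0·0 - 3·(-8)) = 10·(-30) - 0·0 + 12·24 = -12.
So p(z) = det(zI - A) = z^3 - 3z^2 - 4z + 12.
Rational-root test: any integer root divides 12. Testing small divisors, z = -2 works: p(-2) = -8 + (-12) + 8 + 12 = 0, so (z + 2) is a factor.
Dividing, p(z) = (z + 2)(z^2 - 5z + 6).
Factor z^2 - 5z + 6: two numbers with sum 5 and product 6 are 3 and 2, so z^2 - 5z + 6 = (z - 3)(z - 2).
Hence p(z) = (z - 3) (z - 2) (z + 2), with roots -2, 2, 3.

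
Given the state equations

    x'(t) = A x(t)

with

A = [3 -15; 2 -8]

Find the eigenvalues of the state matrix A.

-3, -2

det(sI - A) = s^2 - (tr A)s + det A, with tr A = 3 + (-8) = -5 and det A = 3·(-8) - (-15)·2 = -24 - (-30) = 6.
So p(s) = det(sI - A) = s^2 + 5s + 6.
Factor s^2 + 5s + 6: two numbers with sum -5 and product 6 are -2 and -3, so s^2 + 5s + 6 = (s + 2)(s + 3).
Hence p(s) = (s + 2) (s + 3), with roots -3, -2.
All eigenvalues have negative real part, so the system is asymptotically stable.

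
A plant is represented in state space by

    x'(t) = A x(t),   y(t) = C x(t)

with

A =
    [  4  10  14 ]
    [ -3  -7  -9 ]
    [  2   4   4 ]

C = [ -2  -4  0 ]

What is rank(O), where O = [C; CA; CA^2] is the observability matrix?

CA = [[4, 8, 8]]
CA^2 = [[8, 16, 16]]
Observability matrix O = [C; CA; CA^2] = [[-2, -4, 0], [4, 8, 8], [8, 16, 16]]
The columns c1, c2, c3 of O are linearly dependent: -2·c1 + c2 = 0 (check each entry), so rank(O) ≤ 2.
The 2×2 minor from rows 1, 2, columns 1, 3 is (-2)·8 - 0·4 = -16 - 0 = -16 ≠ 0, so rank(O) = 2.
rank(O) = 2 < n = 3, so the pair (A, C) is not completely observable.

2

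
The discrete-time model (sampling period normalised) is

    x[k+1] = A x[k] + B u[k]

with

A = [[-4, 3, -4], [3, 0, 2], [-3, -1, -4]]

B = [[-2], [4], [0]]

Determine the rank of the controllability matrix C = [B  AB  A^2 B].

AB = [[20], [-6], [2]]
A^2B = [[-106], [64], [-62]]
Controllability matrix C = [B  AB  A^2B] = [[-2, 20, -106], [4, -6, 64], [0, 2, -62]]
det(C) = (-2)·((-6)·(-62) - 64·2) - 20·(4·(-62) - 64·0) + (-106)·(4·2 - (-6)·0) = (-2)·244 - 20·(-248) + (-106)·8 = 3624 ≠ 0, so rank(C) = 3.
rank(C) = 3 = n, so the pair (A, B) is completely controllable.

3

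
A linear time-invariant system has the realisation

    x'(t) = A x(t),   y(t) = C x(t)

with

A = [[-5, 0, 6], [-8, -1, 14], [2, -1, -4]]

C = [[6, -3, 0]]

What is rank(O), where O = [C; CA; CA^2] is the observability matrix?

CA = [[-6, 3, -6]]
CA^2 = [[-6, 3, 30]]
Observability matrix O = [C; CA; CA^2] = [[6, -3, 0], [-6, 3, -6], [-6, 3, 30]]
The columns c1, c2, c3 of O are linearly dependent: c1 + 2·c2 = 0 (check each entry), so rank(O) ≤ 2.
The 2×2 minor from rows 1, 2, columns 1, 3 is 6·(-6) - 0·(-6) = -36 - 0 = -36 ≠ 0, so rank(O) = 2.
rank(O) = 2 < n = 3, so the pair (A, C) is not completely observable.

2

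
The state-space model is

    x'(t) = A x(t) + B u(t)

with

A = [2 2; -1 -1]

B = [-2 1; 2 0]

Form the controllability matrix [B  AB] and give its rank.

2

AB = [[0, 2], [0, -1]]
Controllability matrix C = [B  AB] = [[-2, 1, 0, 2], [2, 0, 0, -1]]
Take the 2×2 submatrix of C formed by columns 1, 2: [[-2, 1], [2, 0]]. Its determinant is (-2)·0 - 1·2 = 0 - 2 = -2 ≠ 0.
So rank(C) ≥ 2; since C has 2 rows, rank(C) = 2.
rank(C) = 2 = n, so the pair (A, B) is completely controllable.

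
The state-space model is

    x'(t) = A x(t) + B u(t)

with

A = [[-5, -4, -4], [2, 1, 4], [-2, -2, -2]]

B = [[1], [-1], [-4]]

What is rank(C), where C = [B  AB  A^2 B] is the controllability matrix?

AB = [[15], [-15], [8]]
A^2B = [[-47], [47], [-16]]
Controllability matrix C = [B  AB  A^2B] = [[1, 15, -47], [-1, -15, 47], [-4, 8, -16]]
The rows r1, r2, r3 of C are linearly dependent: r1 + r2 = 0 (check each entry), so rank(C) ≤ 2.
The 2×2 minor from rows 1, 3, columns 1, 2 is 1·8 - 15·(-4) = 8 - (-60) = 68 ≠ 0, so rank(C) = 2.
rank(C) = 2 < n = 3, so the pair (A, B) is not completely controllable.

2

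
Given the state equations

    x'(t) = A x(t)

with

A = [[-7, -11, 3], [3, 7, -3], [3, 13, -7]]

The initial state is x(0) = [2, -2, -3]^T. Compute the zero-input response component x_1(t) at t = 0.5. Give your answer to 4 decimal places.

1.4517

det(sI - A) = s^3 - (tr A)s^2 + (M11 + M22 + M33)s - det A, where Mii is the 2×2 principal minor of A obtained by deleting row i and column i.
tr A = (-7) + 7 + (-7) = -7; M11 = 7·(-7) - (-3)·13 = -49 - (-39) = -10; M22 = (-7)·(-7) - 3·3 = 49 - 9 = 40; M33 = (-7)·7 - (-11)·3 = -49 - (-33) = -16; sum of minors = 14.
det A = (-7)·(7·(-7) - (-3)·13) - (-11)·(3·(-7) - (-3)·3) + 3·(3·13 - 7·3) = (-7)·(-10) - (-11)·(-12) + 3·18 = -8.
So p(s) = det(sI - A) = s^3 + 7s^2 + 14s + 8.
Rational-root test: any integer root divides 8. Testing small divisors, s = -1 works: p(-1) = -1 + 7 + (-14) + 8 = 0, so (s + 1) is a factor.
Dividing, p(s) = (s + 1)(s^2 + 6s + 8).
Factor s^2 + 6s + 8: two numbers with sum -6 and product 8 are -2 and -4, so s^2 + 6s + 8 = (s + 2)(s + 4).
Hence p(s) = (s + 1) (s + 2) (s + 4), with roots -4, -2, -1.
The eigenvalues -4, -2, -1 are distinct and real, so A is diagonalisable and x(t) = e^{At} x(0) = V diag(e^{λ_i t}) V^{-1} x(0), where the columns of V are the eigenvectors.
λ = -4: A - (-4)I = [[-3, -11, 3], [3, 11, -3], [3, 13, -3]]. v must be orthogonal to every row; (row 1) × (row 3) = [-6, 0, -6], so take v_1 = [1, 0, 1]^T.
λ = -2: A - (-2)I = [[-5, -11, 3], [3, 9, -3], [3, 13, -5]]. v must be orthogonal to every row; (row 1) × (row 2) = [6, -6, -12], so take v_2 = [-1, 1, 2]^T.
λ = -1: A - (-1)I = [[-6, -11, 3], [3, 8, -3], [3, 13, -6]]. v must be orthogonal to every row; (row 1) × (row 2) = [9, -9, -15], so take v_3 = [3, -3, -5]^T.
V = [v_1 v_2 v_3] = [[1, -1, 3], [0, 1, -3], [1, 2, -5]] has det V = 1, so V^{-1} = adj(V)/det V = [[1, 1, 0], [-3, -8, 3], [-1, -3, 1]].
Modal coordinates z(0) = V^{-1} x(0): 1·2 + 1·(-2) + 0·(-3) = 0; (-3)·2 + (-8)·(-2) + 3·(-3) = 1; (-1)·2 + (-3)·(-2) + 1·(-3) = 1; so z(0) = [0, 1, 1]^T.
x_1(t) = Σ_i (v_i)_1 · z_i(0) · e^{λ_i t} (row 1 of V times the modal terms).
x_1(0.5) = 1·0·e^{-4·0.5} + (-1)·1·e^{-2·0.5} + 3·1·e^{-1·0.5} = 0·0.135335 + (-1)·0.367879 + 3·0.606531 = 1.4517.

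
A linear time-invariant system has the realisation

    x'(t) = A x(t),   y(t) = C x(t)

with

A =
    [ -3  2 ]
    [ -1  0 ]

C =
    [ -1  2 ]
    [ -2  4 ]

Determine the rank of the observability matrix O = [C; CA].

CA = [[1, -2], [2, -4]]
Observability matrix O = [C; CA] = [[-1, 2], [-2, 4], [1, -2], [2, -4]]
Every row of O is a scalar multiple of row 1 = [-1, 2] (multipliers 1, 2, -1, -2), so the rows span a one-dimensional space.
O ≠ 0, hence rank(O) = 1.
rank(O) = 1 < n = 2, so the pair (A, C) is not completely observable.

1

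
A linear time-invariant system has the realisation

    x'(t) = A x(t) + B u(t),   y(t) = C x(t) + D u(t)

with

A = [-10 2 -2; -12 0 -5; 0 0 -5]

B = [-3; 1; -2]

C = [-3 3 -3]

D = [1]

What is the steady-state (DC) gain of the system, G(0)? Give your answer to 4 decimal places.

8.5000

G(0) = C(-A)^{-1}B + D = -C A^{-1} B + D.
det A = -120, so A^{-1} = (1/-120)·adj(A) = [[0, -1/12, 1/12], [1/2, -5/12, 13/60], [0, 0, -1/5]]
A^{-1} B = [-1/4, -47/20, 2/5]^T
C A^{-1} B = -15/2
G(0) = D - C A^{-1} B = 1 - (-15/2) = 17/2 ≈ 8.5000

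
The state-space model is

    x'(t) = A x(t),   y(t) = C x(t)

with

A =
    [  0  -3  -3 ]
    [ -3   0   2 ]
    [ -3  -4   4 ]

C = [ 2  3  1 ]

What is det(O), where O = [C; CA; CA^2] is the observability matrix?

508

CA = [[-12, -10, 4]]
CA^2 = [[18, 20, 32]]
Observability matrix O = [C; CA; CA^2] = [[2, 3, 1], [-12, -10, 4], [18, 20, 32]]
Expanding along the first row, det(O) = 2·((-10)·32 - 4·20) - 3·((-12)·32 - 4·18) + 1·((-12)·20 - (-10)·18) = 2·(-400) - 3·(-456) + 1·(-60) = 508
Since det(O) ≠ 0, rank(O) = 3 and the system is completely observable.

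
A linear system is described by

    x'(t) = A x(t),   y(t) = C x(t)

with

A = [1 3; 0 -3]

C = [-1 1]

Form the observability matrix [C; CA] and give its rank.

CA = [[-1, -6]]
Observability matrix O = [C; CA] = [[-1, 1], [-1, -6]]
det(O) = (-1)·(-6) - 1·(-1) = 6 - (-1) = 7 ≠ 0, so rank(O) = 2.
rank(O) = 2 = n, so the pair (A, C) is completely observable.

2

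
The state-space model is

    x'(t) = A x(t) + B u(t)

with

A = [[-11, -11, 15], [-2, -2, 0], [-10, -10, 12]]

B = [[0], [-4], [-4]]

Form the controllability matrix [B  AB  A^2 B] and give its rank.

AB = [[-16], [8], [-8]]
A^2B = [[-32], [16], [-16]]
Controllability matrix C = [B  AB  A^2B] = [[0, -16, -32], [-4, 8, 16], [-4, -8, -16]]
The rows r1, r2, r3 of C are linearly dependent: -r1 - r2 + r3 = 0 (check each entry), so rank(C) ≤ 2.
The 2×2 minor from rows 1, 2, columns 1, 2 is 0·8 - (-16)·(-4) = 0 - 64 = -64 ≠ 0, so rank(C) = 2.
rank(C) = 2 < n = 3, so the pair (A, B) is not completely controllable.

2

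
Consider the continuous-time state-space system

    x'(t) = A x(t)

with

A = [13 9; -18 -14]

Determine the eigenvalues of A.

-5, 4

det(sI - A) = s^2 - (tr A)s + det A, with tr A = 13 + (-14) = -1 and det A = 13·(-14) - 9·(-18) = -182 - (-162) = -20.
So p(s) = det(sI - A) = s^2 + s - 20.
Factor s^2 + s - 20: two numbers with sum -1 and product -20 are 4 and -5, so s^2 + s - 20 = (s - 4)(s + 5).
Hence p(s) = (s - 4) (s + 5), with roots -5, 4.
At least one eigenvalue has non-negative real part, so the system is not asymptotically stable.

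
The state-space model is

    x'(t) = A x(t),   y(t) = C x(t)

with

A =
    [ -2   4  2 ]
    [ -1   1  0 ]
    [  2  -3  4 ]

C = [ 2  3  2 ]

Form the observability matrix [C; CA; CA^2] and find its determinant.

2738

CA = [[-3, 5, 12]]
CA^2 = [[25, -43, 42]]
Observability matrix O = [C; CA; CA^2] = [[2, 3, 2], [-3, 5, 12], [25, -43, 42]]
Expanding along the first row, det(O) = 2·(5·42 - 12·(-43)) - 3·((-3)·42 - 12·25) + 2·((-3)·(-43) - 5·25) = 2·726 - 3·(-426) + 2·4 = 2738
Since det(O) ≠ 0, rank(O) = 3 and the system is completely observable.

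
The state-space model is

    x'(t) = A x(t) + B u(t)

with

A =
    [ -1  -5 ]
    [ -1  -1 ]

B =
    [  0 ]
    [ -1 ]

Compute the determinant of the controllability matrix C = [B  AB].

AB = [[5], [1]]
Controllability matrix C = [B  AB] = [[0, 5], [-1, 1]]
det(C) = 0·1 - 5·(-1) = 0 - (-5) = 5
Since det(C) ≠ 0, rank(C) = 2 and the system is completely controllable.

5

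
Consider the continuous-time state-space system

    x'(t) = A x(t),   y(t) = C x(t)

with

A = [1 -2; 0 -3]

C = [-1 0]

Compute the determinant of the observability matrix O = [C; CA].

CA = [[-1, 2]]
Observability matrix O = [C; CA] = [[-1, 0], [-1, 2]]
det(O) = (-1)·2 - 0·(-1) = -2 - 0 = -2
Since det(O) ≠ 0, rank(O) = 2 and the system is completely observable.

-2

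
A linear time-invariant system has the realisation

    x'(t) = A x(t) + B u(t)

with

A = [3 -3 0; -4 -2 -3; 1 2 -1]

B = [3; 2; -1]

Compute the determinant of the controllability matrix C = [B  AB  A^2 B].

1809

AB = [[3], [-13], [8]]
A^2B = [[48], [-10], [-31]]
Controllability matrix C = [B  AB  A^2B] = [[3, 3, 48], [2, -13, -10], [-1, 8, -31]]
Expanding along the first row, det(C) = 3·((-13)·(-31) - (-10)·8) - 3·(2·(-31) - (-10)·(-1)) + 48·(2·8 - (-13)·(-1)) = 3·483 - 3·(-72) + 48·3 = 1809
Since det(C) ≠ 0, rank(C) = 3 and the system is completely controllable.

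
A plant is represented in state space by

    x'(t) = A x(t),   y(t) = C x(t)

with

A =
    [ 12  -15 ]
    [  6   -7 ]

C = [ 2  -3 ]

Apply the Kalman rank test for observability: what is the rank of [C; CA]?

CA = [[6, -9]]
Observability matrix O = [C; CA] = [[2, -3], [6, -9]]
Every row of O is a scalar multiple of row 1 = [2, -3] (multipliers 1, 3), so the rows span a one-dimensional space.
O ≠ 0, hence rank(O) = 1.
rank(O) = 1 < n = 2, so the pair (A, C) is not completely observable.

1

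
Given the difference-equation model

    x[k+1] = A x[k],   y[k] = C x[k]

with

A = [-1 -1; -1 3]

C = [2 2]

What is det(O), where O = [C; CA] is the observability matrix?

16

CA = [[-4, 4]]
Observability matrix O = [C; CA] = [[2, 2], [-4, 4]]
det(O) = 2·4 - 2·(-4) = 8 - (-8) = 16
Since det(O) ≠ 0, rank(O) = 2 and the system is completely observable.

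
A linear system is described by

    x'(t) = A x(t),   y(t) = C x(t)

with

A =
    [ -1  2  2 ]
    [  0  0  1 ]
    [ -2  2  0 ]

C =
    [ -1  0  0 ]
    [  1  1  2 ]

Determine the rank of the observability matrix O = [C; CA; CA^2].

CA = [[1, -2, -2], [-5, 6, 3]]
CA^2 = [[3, -2, 0], [-1, -4, -4]]
Observability matrix O = [C; CA; CA^2] = [[-1, 0, 0], [1, 1, 2], [1, -2, -2], [-5, 6, 3], [3, -2, 0], [-1, -4, -4]]
Take the 3×3 submatrix of O formed by rows 1, 2, 3: [[-1, 0, 0], [1, 1, 2], [1, -2, -2]]. Its determinant is (-1)·(1·(-2) - 2·(-2)) - 0·(1·(-2) - 2·1) + 0·(1·(-2) - 1·1) = (-1)·2 - 0·(-4) + 0·(-3) = -2 ≠ 0.
So rank(O) ≥ 3; since O has 3 columns, rank(O) = 3.
rank(O) = 3 = n, so the pair (A, C) is completely observable.

3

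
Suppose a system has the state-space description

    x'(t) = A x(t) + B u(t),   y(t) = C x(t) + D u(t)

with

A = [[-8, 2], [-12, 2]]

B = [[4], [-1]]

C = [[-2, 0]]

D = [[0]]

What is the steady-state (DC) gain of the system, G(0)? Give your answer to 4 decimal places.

2.5000

G(0) = C(-A)^{-1}B + D = -C A^{-1} B + D.
det A = 8, so A^{-1} = (1/8)·adj(A) = [[1/4, -1/4], [3/2, -1]]
A^{-1} B = [5/4, 7]^T
C A^{-1} B = -5/2
G(0) = D - C A^{-1} B = 0 - (-5/2) = 5/2 ≈ 2.5000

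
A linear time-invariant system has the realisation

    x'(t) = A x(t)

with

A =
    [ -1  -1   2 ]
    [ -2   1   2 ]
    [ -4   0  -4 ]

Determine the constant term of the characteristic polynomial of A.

-28

Expand det(sI - A) for the 3×3 matrix.
p(s) = s^3 + 4s^2 + 5s - 28.
(Check: constant term = det(-A) = (-1)^3 det A = -28; coefficient of s^2 = -tr A = 4.)
The constant term is -28.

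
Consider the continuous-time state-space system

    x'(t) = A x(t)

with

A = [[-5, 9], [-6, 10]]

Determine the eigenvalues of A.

det(sI - A) = s^2 - (tr A)s + det A, with tr A = (-5) + 10 = 5 and det A = (-5)·10 - 9·(-6) = -50 - (-54) = 4.
So p(s) = det(sI - A) = s^2 - 5s + 4.
Factor s^2 - 5s + 4: two numbers with sum 5 and product 4 are 4 and 1, so s^2 - 5s + 4 = (s - 4)(s - 1).
Hence p(s) = (s - 4) (s - 1), with roots 1, 4.
At least one eigenvalue has non-negative real part, so the system is not asymptotically stable.

1, 4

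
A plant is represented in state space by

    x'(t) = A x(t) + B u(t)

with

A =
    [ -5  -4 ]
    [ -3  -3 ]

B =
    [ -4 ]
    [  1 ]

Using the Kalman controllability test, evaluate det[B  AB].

AB = [[16], [9]]
Controllability matrix C = [B  AB] = [[-4, 16], [1, 9]]
det(C) = (-4)·9 - 16·1 = -36 - 16 = -52
Since det(C) ≠ 0, rank(C) = 2 and the system is completely controllable.

-52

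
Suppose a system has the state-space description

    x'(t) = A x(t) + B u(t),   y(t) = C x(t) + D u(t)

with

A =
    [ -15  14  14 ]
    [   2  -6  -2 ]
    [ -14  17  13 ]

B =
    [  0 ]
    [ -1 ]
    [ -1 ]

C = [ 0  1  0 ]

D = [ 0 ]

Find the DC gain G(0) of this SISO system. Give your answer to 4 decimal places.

G(0) = C(-A)^{-1}B + D = -C A^{-1} B + D.
det A = -12, so A^{-1} = (1/-12)·adj(A) = [[11/3, -14/3, -14/3], [-1/6, -1/12, 1/6], [25/6, -59/12, -31/6]]
A^{-1} B = [28/3, -1/12, 121/12]^T
C A^{-1} B = -1/12
G(0) = D - C A^{-1} B = 0 - (-1/12) = 1/12 ≈ 0.0833

0.0833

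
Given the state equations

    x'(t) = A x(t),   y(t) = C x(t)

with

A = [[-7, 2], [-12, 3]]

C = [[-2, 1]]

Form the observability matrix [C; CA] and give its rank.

1

CA = [[2, -1]]
Observability matrix O = [C; CA] = [[-2, 1], [2, -1]]
Every row of O is a scalar multiple of row 1 = [-2, 1] (multipliers 1, -1), so the rows span a one-dimensional space.
O ≠ 0, hence rank(O) = 1.
rank(O) = 1 < n = 2, so the pair (A, C) is not completely observable.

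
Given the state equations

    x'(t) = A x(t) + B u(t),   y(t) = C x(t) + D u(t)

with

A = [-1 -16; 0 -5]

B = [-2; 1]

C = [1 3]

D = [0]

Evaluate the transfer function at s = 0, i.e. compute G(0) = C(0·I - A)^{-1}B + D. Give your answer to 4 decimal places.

G(0) = C(-A)^{-1}B + D = -C A^{-1} B + D.
det A = 5, so A^{-1} = (1/5)·adj(A) = [[-1, 16/5], [0, -1/5]]
A^{-1} B = [26/5, -1/5]^T
C A^{-1} B = 23/5
G(0) = D - C A^{-1} B = 0 - (23/5) = -23/5 ≈ -4.6000

-4.6000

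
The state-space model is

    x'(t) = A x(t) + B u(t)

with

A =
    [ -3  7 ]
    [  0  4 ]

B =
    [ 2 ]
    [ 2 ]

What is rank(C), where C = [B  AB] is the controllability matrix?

1

AB = [[8], [8]]
Controllability matrix C = [B  AB] = [[2, 8], [2, 8]]
Every column of C is a scalar multiple of column 1 = [2, 2] (multipliers 1, 4), so the columns span a one-dimensional space.
C ≠ 0, hence rank(C) = 1.
rank(C) = 1 < n = 2, so the pair (A, B) is not completely controllable.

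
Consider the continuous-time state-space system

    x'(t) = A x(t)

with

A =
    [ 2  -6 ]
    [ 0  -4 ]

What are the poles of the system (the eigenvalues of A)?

det(sI - A) = s^2 - (tr A)s + det A, with tr A = 2 + (-4) = -2 and det A = 2·(-4) - (-6)·0 = -8 - 0 = -8.
So p(s) = det(sI - A) = s^2 + 2s - 8.
Factor s^2 + 2s - 8: two numbers with sum -2 and product -8 are 2 and -4, so s^2 + 2s - 8 = (s - 2)(s + 4).
Hence p(s) = (s - 2) (s + 4), with roots -4, 2.
At least one eigenvalue has non-negative real part, so the system is not asymptotically stable.

-4, 2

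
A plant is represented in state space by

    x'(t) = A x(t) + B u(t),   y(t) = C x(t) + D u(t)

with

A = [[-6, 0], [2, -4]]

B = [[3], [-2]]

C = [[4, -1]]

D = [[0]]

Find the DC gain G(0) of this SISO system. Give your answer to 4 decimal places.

G(0) = C(-A)^{-1}B + D = -C A^{-1} B + D.
det A = 24, so A^{-1} = (1/24)·adj(A) = [[-1/6, 0], [-1/12, -1/4]]
A^{-1} B = [-1/2, 1/4]^T
C A^{-1} B = -9/4
G(0) = D - C A^{-1} B = 0 - (-9/4) = 9/4 ≈ 2.2500

2.2500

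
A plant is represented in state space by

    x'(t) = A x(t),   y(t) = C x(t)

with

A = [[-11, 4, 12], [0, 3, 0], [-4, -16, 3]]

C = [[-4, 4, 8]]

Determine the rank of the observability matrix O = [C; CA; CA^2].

2

CA = [[12, -132, -24]]
CA^2 = [[-36, 36, 72]]
Observability matrix O = [C; CA; CA^2] = [[-4, 4, 8], [12, -132, -24], [-36, 36, 72]]
The columns c1, c2, c3 of O are linearly dependent: 2·c1 + c3 = 0 (check each entry), so rank(O) ≤ 2.
The 2×2 minor from rows 1, 2, columns 1, 2 is (-4)·(-132) - 4·12 = 528 - 48 = 480 ≠ 0, so rank(O) = 2.
rank(O) = 2 < n = 3, so the pair (A, C) is not completely observable.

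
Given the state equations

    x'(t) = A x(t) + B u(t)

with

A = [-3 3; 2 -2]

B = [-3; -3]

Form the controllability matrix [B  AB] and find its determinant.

0

AB = [[0], [0]]
Controllability matrix C = [B  AB] = [[-3, 0], [-3, 0]]
det(C) = (-3)·0 - 0·(-3) = 0 - 0 = 0
Since det(C) = 0, rank(C) < 2 and the system is not completely controllable.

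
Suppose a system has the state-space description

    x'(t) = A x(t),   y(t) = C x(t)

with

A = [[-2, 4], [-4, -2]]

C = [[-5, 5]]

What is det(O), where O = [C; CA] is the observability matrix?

200

CA = [[-10, -30]]
Observability matrix O = [C; CA] = [[-5, 5], [-10, -30]]
det(O) = (-5)·(-30) - 5·(-10) = 150 - (-50) = 200
Since det(O) ≠ 0, rank(O) = 2 and the system is completely observable.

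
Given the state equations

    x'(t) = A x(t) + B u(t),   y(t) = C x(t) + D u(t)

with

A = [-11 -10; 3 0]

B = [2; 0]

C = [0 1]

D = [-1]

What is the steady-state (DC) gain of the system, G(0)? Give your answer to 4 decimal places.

-0.8000

G(0) = C(-A)^{-1}B + D = -C A^{-1} B + D.
det A = 30, so A^{-1} = (1/30)·adj(A) = [[0, 1/3], [-1/10, -11/30]]
A^{-1} B = [0, -1/5]^T
C A^{-1} B = -1/5
G(0) = D - C A^{-1} B = -1 - (-1/5) = -4/5 ≈ -0.8000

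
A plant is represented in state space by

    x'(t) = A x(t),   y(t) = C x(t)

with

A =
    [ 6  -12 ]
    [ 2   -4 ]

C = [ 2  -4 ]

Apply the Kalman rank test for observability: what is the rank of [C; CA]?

CA = [[4, -8]]
Observability matrix O = [C; CA] = [[2, -4], [4, -8]]
Every row of O is a scalar multiple of row 1 = [2, -4] (multipliers 1, 2), so the rows span a one-dimensional space.
O ≠ 0, hence rank(O) = 1.
rank(O) = 1 < n = 2, so the pair (A, C) is not completely observable.

1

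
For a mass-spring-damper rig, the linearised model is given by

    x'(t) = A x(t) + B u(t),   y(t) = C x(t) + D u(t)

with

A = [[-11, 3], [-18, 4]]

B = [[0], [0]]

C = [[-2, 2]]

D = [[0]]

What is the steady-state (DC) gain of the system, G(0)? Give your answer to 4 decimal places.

G(0) = C(-A)^{-1}B + D = -C A^{-1} B + D.
det A = 10, so A^{-1} = (1/10)·adj(A) = [[2/5, -3/10], [9/5, -11/10]]
A^{-1} B = [0, 0]^T
C A^{-1} B = 0
G(0) = D - C A^{-1} B = 0 - (0) = 0

0.0000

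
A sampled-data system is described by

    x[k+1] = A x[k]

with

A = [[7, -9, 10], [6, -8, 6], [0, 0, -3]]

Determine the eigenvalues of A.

-3, -2, 1

det(zI - A) = z^3 - (tr A)z^2 + (M11 + M22 + M33)z - det A, where Mii is the 2×2 principal minor of A obtained by deleting row i and column i.
tr A = 7 + (-8) + (-3) = -4; M11 = (-8)·(-3) - 6·0 = 24 - 0 = 24; M22 = 7·(-3) - 10·0 = -21 - 0 = -21; M33 = 7·(-8) - (-9)·6 = -56 - (-54) = -2; sum of minors = 1.
det A = 7·((-8)·(-3) - 6·0) - (-9)·(6·(-3) - 6·0) + 10·(6·0 - (-8)·0) = 7·24 - (-9)·(-18) + 10·0 = 6.
So p(z) = det(zI - A) = z^3 + 4z^2 + z - 6.
Rational-root test: any integer root divides -6. Testing small divisors, z = 1 works: p(1) = 1 + 4 + 1 + (-6) = 0, so (z - 1) is a factor.
Dividing, p(z) = (z - 1)(z^2 + 5z + 6).
Factor z^2 + 5z + 6: two numbers with sum -5 and product 6 are -2 and -3, so z^2 + 5z + 6 = (z + 2)(z + 3).
Hence p(z) = (z - 1) (z + 2) (z + 3), with roots -3, -2, 1.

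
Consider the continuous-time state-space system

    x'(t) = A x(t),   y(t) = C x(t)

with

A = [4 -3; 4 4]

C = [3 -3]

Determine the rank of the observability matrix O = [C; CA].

2

CA = [[0, -21]]
Observability matrix O = [C; CA] = [[3, -3], [0, -21]]
det(O) = 3·(-21) - (-3)·0 = -63 - 0 = -63 ≠ 0, so rank(O) = 2.
rank(O) = 2 = n, so the pair (A, C) is completely observable.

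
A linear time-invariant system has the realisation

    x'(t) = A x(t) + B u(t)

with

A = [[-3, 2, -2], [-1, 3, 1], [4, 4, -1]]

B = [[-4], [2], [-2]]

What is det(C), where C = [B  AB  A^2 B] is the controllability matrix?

-8496

AB = [[20], [8], [-6]]
A^2B = [[-32], [-2], [118]]
Controllability matrix C = [B  AB  A^2B] = [[-4, 20, -32], [2, 8, -2], [-2, -6, 118]]
Expanding along the first row, det(C) = (-4)·(8·118 - (-2)·(-6)) - 20·(2·118 - (-2)·(-2)) + (-32)·(2·(-6) - 8·(-2)) = (-4)·932 - 20·232 + (-32)·4 = -8496
Since det(C) ≠ 0, rank(C) = 3 and the system is completely controllable.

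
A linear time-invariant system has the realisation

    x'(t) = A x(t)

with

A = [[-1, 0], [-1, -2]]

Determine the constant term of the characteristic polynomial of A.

For a 2×2 matrix, det(sI - A) = s^2 - (tr A)s + det A.
tr A = -3, det A = 2.
So p(s) = s^2 + 3s + 2.
The constant term is 2.

2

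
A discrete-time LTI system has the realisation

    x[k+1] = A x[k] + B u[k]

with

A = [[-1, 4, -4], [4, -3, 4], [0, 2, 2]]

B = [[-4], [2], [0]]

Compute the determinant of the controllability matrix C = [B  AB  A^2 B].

AB = [[12], [-22], [4]]
A^2B = [[-116], [130], [-36]]
Controllability matrix C = [B  AB  A^2B] = [[-4, 12, -116], [2, -22, 130], [0, 4, -36]]
Expanding along the first row, det(C) = (-4)·((-22)·(-36) - 130·4) - 12·(2·(-36) - 130·0) + (-116)·(2·4 - (-22)·0) = (-4)·272 - 12·(-72) + (-116)·8 = -1152
Since det(C) ≠ 0, rank(C) = 3 and the system is completely controllable.

-1152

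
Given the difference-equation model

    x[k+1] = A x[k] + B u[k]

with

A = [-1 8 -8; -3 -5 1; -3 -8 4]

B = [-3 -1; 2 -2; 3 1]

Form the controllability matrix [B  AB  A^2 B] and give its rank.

2

AB = [[-5, -23], [2, 14], [5, 23]]
A^2B = [[-19, -49], [10, 22], [19, 49]]
Controllability matrix C = [B  AB  A^2B] = [[-3, -1, -5, -23, -19, -49], [2, -2, 2, 14, 10, 22], [3, 1, 5, 23, 19, 49]]
The rows r1, r2, r3 of C are linearly dependent: r1 + r3 = 0 (check each entry), so rank(C) ≤ 2.
The 2×2 minor from rows 1, 2, columns 1, 2 is (-3)·(-2) - (-1)·2 = 6 - (-2) = 8 ≠ 0, so rank(C) = 2.
rank(C) = 2 < n = 3, so the pair (A, B) is not completely controllable.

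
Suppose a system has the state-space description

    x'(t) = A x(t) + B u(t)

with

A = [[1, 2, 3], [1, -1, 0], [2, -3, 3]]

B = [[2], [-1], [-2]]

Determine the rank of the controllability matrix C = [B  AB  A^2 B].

AB = [[-6], [3], [1]]
A^2B = [[3], [-9], [-18]]
Controllability matrix C = [B  AB  A^2B] = [[2, -6, 3], [-1, 3, -9], [-2, 1, -18]]
det(C) = 2·(3·(-18) - (-9)·1) - (-6)·((-1)·(-18) - (-9)·(-2)) + 3·((-1)·1 - 3·(-2)) = 2·(-45) - (-6)·0 + 3·5 = -75 ≠ 0, so rank(C) = 3.
rank(C) = 3 = n, so the pair (A, B) is completely controllable.

3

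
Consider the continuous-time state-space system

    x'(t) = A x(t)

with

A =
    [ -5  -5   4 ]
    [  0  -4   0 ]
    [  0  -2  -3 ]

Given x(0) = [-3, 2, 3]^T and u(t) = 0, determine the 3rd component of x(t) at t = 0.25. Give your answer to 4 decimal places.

det(sI - A) = s^3 - (tr A)s^2 + (M11 + M22 + M33)s - det A, where Mii is the 2×2 principal minor of A obtained by deleting row i and column i.
tr A = (-5) + (-4) + (-3) = -12; M11 = (-4)·(-3) - 0·(-2) = 12 - 0 = 12; M22 = (-5)·(-3) - 4·0 = 15 - 0 = 15; M33 = (-5)·(-4) - (-5)·0 = 20 - 0 = 20; sum of minors = 47.
det A = (-5)·((-4)·(-3) - 0·(-2)) - (-5)·(0·(-3) - 0·0) + 4·(0·(-2) - (-4)·0) = (-5)·12 - (-5)·0 + 4·0 = -60.
So p(s) = det(sI - A) = s^3 + 12s^2 + 47s + 60.
Rational-root test: any integer root divides 60. Testing small divisors, s = -3 works: p(-3) = -27 + 108 + (-141) + 60 = 0, so (s + 3) is a factor.
Dividing, p(s) = (s + 3)(s^2 + 9s + 20).
Factor s^2 + 9s + 20: two numbers with sum -9 and product 20 are -4 and -5, so s^2 + 9s + 20 = (s + 4)(s + 5).
Hence p(s) = (s + 3) (s + 4) (s + 5), with roots -5, -4, -3.
The eigenvalues -5, -4, -3 are distinct and real, so A is diagonalisable and x(t) = e^{At} x(0) = V diag(e^{λ_i t}) V^{-1} x(0), where the columns of V are the eigenvectors.
λ = -5: A - (-5)I = [[0, -5, 4], [0, 1, 0], [0, -2, 2]]. v must be orthogonal to every row; (row 1) × (row 2) = [-4, 0, 0], so take v_1 = [1, 0, 0]^T.
λ = -4: A - (-4)I = [[-1, -5, 4], [0, 0, 0], [0, -2, 1]]. v must be orthogonal to every row; (row 1) × (row 3) = [3, 1, 2], so take v_2 = [3, 1, 2]^T.
λ = -3: A - (-3)I = [[-2, -5, 4], [0, -1, 0], [0, -2, 0]]. v must be orthogonal to every row; (row 1) × (row 2) = [4, 0, 2], so take v_3 = [2, 0, 1]^T.
V = [v_1 v_2 v_3] = [[1, 3, 2], [0, 1, 0], [0, 2, 1]] has det V = 1, so V^{-1} = adj(V)/det V = [[1, 1, -2], [0, 1, 0], [0, -2, 1]].
Modal coordinates z(0) = V^{-1} x(0): 1·(-3) + 1·2 + (-2)·3 = -7; 0·(-3) + 1·2 + 0·3 = 2; 0·(-3) + (-2)·2 + 1·3 = -1; so z(0) = [-7, 2, -1]^T.
x_3(t) = Σ_i (v_i)_3 · z_i(0) · e^{λ_i t} (row 3 of V times the modal terms).
x_3(0.25) = 0·(-7)·e^{-5·0.25} + 2·2·e^{-4·0.25} + 1·(-1)·e^{-3·0.25} = 0·0.28650480 + 4·0.36787944 + (-1)·0.47236655 = 0.9992.

0.9992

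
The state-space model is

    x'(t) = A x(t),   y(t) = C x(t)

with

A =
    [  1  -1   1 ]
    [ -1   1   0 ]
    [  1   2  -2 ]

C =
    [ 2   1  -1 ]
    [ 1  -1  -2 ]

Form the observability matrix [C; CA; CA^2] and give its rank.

CA = [[0, -3, 4], [0, -6, 5]]
CA^2 = [[7, 5, -8], [11, 4, -10]]
Observability matrix O = [C; CA; CA^2] = [[2, 1, -1], [1, -1, -2], [0, -3, 4], [0, -6, 5], [7, 5, -8], [11, 4, -10]]
Take the 3×3 submatrix of O formed by rows 1, 2, 3: [[2, 1, -1], [1, -1, -2], [0, -3, 4]]. Its determinant is 2·((-1)·4 - (-2)·(-3)) - 1·(1·4 - (-2)·0) + (-1)·(1·(-3) - (-1)·0) = 2·(-10) - 1·4 + (-1)·(-3) = -21 ≠ 0.
So rank(O) ≥ 3; since O has 3 columns, rank(O) = 3.
rank(O) = 3 = n, so the pair (A, C) is completely observable.

3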